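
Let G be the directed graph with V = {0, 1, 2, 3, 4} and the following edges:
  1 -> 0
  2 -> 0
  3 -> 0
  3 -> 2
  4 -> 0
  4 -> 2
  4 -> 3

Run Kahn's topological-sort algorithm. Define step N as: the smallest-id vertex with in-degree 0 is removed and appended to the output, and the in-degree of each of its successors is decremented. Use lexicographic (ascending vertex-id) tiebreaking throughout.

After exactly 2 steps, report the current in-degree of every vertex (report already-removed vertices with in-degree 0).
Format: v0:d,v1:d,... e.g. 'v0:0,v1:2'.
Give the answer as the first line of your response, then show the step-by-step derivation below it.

v0:2,v1:0,v2:1,v3:0,v4:0

step 1: output 1; order=[1]; indeg=(3,0,2,1,0)
step 2: output 4; order=[1,4]; indeg=(2,0,1,0,0)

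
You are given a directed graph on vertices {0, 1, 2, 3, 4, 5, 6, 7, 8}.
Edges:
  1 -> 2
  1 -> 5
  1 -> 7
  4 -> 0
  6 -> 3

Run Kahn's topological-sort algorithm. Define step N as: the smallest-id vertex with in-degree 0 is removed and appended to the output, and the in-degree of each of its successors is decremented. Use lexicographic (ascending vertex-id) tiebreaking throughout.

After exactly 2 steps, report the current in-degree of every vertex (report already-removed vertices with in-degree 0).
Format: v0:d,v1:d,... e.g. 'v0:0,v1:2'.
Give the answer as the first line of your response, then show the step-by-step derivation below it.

v0:1,v1:0,v2:0,v3:1,v4:0,v5:0,v6:0,v7:0,v8:0

step 1: output 1; order=[1]; indeg=(1,0,0,1,0,0,0,0,0)
step 2: output 2; order=[1,2]; indeg=(1,0,0,1,0,0,0,0,0)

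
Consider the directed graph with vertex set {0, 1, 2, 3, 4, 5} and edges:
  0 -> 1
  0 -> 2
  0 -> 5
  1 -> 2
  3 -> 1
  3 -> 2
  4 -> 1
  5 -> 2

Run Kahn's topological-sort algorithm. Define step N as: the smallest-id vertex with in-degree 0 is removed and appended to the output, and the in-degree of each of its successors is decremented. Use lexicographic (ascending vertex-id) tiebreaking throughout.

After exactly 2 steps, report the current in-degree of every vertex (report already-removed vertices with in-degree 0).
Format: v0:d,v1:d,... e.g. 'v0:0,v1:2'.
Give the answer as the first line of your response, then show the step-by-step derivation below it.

v0:0,v1:1,v2:2,v3:0,v4:0,v5:0

step 1: output 0; order=[0]; indeg=(0,2,3,0,0,0)
step 2: output 3; order=[0,3]; indeg=(0,1,2,0,0,0)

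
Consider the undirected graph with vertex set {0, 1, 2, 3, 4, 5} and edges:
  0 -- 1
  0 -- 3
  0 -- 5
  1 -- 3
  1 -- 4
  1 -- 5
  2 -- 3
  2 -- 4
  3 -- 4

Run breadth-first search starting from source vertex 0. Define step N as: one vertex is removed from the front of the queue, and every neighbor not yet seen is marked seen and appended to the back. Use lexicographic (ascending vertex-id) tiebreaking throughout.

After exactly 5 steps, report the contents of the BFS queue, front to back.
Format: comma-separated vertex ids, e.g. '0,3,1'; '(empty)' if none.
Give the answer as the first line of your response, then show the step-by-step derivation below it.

2

step 1: dequeue 0; queue=[1,3,5]; order=0
step 2: dequeue 1; queue=[3,5,4]; order=0,1
step 3: dequeue 3; queue=[5,4,2]; order=0,1,3
step 4: dequeue 5; queue=[4,2]; order=0,1,3,5
step 5: dequeue 4; queue=[2]; order=0,1,3,5,4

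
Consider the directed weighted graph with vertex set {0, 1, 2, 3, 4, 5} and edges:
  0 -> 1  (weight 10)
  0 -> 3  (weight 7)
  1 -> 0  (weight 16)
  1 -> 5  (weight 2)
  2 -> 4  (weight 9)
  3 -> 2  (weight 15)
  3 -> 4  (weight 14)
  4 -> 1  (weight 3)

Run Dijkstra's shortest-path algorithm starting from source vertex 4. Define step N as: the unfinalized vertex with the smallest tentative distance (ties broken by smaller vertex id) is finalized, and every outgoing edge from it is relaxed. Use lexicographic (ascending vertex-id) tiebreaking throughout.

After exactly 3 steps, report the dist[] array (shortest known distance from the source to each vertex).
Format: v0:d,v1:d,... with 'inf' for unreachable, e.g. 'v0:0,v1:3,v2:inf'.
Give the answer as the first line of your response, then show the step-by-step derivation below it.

v0:19,v1:3,v2:inf,v3:inf,v4:0,v5:5

step 1: dist = v0:inf,v1:3,v2:inf,v3:inf,v4:0,v5:inf
step 2: dist = v0:19,v1:3,v2:inf,v3:inf,v4:0,v5:5
step 3: dist = v0:19,v1:3,v2:inf,v3:inf,v4:0,v5:5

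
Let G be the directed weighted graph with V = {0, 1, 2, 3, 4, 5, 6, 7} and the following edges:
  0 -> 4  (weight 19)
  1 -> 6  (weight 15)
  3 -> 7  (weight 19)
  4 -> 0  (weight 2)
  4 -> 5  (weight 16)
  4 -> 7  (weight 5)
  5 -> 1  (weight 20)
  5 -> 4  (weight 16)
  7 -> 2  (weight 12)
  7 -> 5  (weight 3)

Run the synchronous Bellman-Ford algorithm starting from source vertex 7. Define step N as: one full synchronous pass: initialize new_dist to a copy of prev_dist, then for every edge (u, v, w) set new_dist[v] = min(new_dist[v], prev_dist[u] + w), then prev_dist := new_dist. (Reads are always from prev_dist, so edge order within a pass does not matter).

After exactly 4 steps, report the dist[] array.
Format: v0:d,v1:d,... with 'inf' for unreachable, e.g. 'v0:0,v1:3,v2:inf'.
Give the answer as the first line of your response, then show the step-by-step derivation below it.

v0:21,v1:23,v2:12,v3:inf,v4:19,v5:3,v6:38,v7:0

step 1: dist = v0:inf,v1:inf,v2:12,v3:inf,v4:inf,v5:3,v6:inf,v7:0
step 2: dist = v0:inf,v1:23,v2:12,v3:inf,v4:19,v5:3,v6:inf,v7:0
step 3: dist = v0:21,v1:23,v2:12,v3:inf,v4:19,v5:3,v6:38,v7:0
step 4: dist = v0:21,v1:23,v2:12,v3:inf,v4:19,v5:3,v6:38,v7:0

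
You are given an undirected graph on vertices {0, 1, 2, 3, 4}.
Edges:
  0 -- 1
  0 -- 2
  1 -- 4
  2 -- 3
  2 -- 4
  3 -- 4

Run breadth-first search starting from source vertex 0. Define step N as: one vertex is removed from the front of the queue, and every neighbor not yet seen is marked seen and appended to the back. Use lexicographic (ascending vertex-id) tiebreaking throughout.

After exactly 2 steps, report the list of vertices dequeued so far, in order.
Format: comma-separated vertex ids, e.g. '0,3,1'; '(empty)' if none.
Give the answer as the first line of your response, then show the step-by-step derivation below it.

0,1

step 1: dequeue 0; queue=[1,2]; order=0
step 2: dequeue 1; queue=[2,4]; order=0,1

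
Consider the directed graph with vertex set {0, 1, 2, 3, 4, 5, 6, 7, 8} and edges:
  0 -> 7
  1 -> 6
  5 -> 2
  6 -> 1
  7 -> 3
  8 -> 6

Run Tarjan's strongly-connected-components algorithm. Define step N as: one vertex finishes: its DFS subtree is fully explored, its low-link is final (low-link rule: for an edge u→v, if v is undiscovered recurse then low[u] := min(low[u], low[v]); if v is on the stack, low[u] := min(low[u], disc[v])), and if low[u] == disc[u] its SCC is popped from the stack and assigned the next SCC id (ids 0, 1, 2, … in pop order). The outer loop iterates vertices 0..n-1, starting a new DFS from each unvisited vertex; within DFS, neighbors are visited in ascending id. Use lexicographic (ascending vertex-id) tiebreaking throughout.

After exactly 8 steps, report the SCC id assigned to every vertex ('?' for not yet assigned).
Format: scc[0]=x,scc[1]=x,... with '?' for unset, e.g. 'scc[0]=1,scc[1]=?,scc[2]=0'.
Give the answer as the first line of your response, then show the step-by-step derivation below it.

scc[0]=2,scc[1]=3,scc[2]=4,scc[3]=0,scc[4]=5,scc[5]=6,scc[6]=3,scc[7]=1,scc[8]=?

step 1: low=(low[0]=0,low[1]=?,low[2]=?,low[3]=2,low[4]=?,low[5]=?,low[6]=?,low[7]=1,low[8]=?); scc=(scc[0]=?,scc[1]=?,scc[2]=?,scc[3]=0,scc[4]=?,scc[5]=?,scc[6]=?,scc[7]=?,scc[8]=?)
step 2: low=(low[0]=0,low[1]=?,low[2]=?,low[3]=2,low[4]=?,low[5]=?,low[6]=?,low[7]=1,low[8]=?); scc=(scc[0]=?,scc[1]=?,scc[2]=?,scc[3]=0,scc[4]=?,scc[5]=?,scc[6]=?,scc[7]=1,scc[8]=?)
step 3: low=(low[0]=0,low[1]=?,low[2]=?,low[3]=2,low[4]=?,low[5]=?,low[6]=?,low[7]=1,low[8]=?); scc=(scc[0]=2,scc[1]=?,scc[2]=?,scc[3]=0,scc[4]=?,scc[5]=?,scc[6]=?,scc[7]=1,scc[8]=?)
step 4: low=(low[0]=0,low[1]=3,low[2]=?,low[3]=2,low[4]=?,low[5]=?,low[6]=3,low[7]=1,low[8]=?); scc=(scc[0]=2,scc[1]=?,scc[2]=?,scc[3]=0,scc[4]=?,scc[5]=?,scc[6]=?,scc[7]=1,scc[8]=?)
step 5: low=(low[0]=0,low[1]=3,low[2]=?,low[3]=2,low[4]=?,low[5]=?,low[6]=3,low[7]=1,low[8]=?); scc=(scc[0]=2,scc[1]=3,scc[2]=?,scc[3]=0,scc[4]=?,scc[5]=?,scc[6]=3,scc[7]=1,scc[8]=?)
step 6: low=(low[0]=0,low[1]=3,low[2]=5,low[3]=2,low[4]=?,low[5]=?,low[6]=3,low[7]=1,low[8]=?); scc=(scc[0]=2,scc[1]=3,scc[2]=4,scc[3]=0,scc[4]=?,scc[5]=?,scc[6]=3,scc[7]=1,scc[8]=?)
step 7: low=(low[0]=0,low[1]=3,low[2]=5,low[3]=2,low[4]=6,low[5]=?,low[6]=3,low[7]=1,low[8]=?); scc=(scc[0]=2,scc[1]=3,scc[2]=4,scc[3]=0,scc[4]=5,scc[5]=?,scc[6]=3,scc[7]=1,scc[8]=?)
step 8: low=(low[0]=0,low[1]=3,low[2]=5,low[3]=2,low[4]=6,low[5]=7,low[6]=3,low[7]=1,low[8]=?); scc=(scc[0]=2,scc[1]=3,scc[2]=4,scc[3]=0,scc[4]=5,scc[5]=6,scc[6]=3,scc[7]=1,scc[8]=?)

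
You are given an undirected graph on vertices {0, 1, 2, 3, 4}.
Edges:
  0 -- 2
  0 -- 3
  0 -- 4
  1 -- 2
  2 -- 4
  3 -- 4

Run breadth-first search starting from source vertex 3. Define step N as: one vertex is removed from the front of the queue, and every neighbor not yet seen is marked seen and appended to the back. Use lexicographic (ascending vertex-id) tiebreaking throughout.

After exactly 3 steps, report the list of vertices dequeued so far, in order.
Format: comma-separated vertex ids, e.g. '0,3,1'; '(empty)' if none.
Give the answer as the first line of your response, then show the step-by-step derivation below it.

3,0,4

step 1: dequeue 3; queue=[0,4]; order=3
step 2: dequeue 0; queue=[4,2]; order=3,0
step 3: dequeue 4; queue=[2]; order=3,0,4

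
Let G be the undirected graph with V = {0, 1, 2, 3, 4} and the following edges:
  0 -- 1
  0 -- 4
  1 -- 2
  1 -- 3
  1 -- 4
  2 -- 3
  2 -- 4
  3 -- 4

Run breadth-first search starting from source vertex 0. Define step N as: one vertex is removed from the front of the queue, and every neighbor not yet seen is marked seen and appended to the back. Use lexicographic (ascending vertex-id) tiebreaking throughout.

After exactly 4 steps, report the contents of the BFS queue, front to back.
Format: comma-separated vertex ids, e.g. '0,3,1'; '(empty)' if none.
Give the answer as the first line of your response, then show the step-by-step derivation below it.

3

step 1: dequeue 0; queue=[1,4]; order=0
step 2: dequeue 1; queue=[4,2,3]; order=0,1
step 3: dequeue 4; queue=[2,3]; order=0,1,4
step 4: dequeue 2; queue=[3]; order=0,1,4,2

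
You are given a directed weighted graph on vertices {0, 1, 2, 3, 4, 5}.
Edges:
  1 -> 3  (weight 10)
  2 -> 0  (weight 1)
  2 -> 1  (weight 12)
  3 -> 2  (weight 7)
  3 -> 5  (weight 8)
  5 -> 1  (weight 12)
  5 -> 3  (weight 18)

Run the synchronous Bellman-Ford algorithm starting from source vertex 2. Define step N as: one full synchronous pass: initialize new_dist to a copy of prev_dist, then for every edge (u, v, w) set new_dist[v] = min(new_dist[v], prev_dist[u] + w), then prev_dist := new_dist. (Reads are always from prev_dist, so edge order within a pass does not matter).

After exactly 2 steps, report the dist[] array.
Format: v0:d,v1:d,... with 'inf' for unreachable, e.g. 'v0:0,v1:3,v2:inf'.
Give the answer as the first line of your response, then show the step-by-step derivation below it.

v0:1,v1:12,v2:0,v3:22,v4:inf,v5:inf

step 1: dist = v0:1,v1:12,v2:0,v3:inf,v4:inf,v5:inf
step 2: dist = v0:1,v1:12,v2:0,v3:22,v4:inf,v5:inf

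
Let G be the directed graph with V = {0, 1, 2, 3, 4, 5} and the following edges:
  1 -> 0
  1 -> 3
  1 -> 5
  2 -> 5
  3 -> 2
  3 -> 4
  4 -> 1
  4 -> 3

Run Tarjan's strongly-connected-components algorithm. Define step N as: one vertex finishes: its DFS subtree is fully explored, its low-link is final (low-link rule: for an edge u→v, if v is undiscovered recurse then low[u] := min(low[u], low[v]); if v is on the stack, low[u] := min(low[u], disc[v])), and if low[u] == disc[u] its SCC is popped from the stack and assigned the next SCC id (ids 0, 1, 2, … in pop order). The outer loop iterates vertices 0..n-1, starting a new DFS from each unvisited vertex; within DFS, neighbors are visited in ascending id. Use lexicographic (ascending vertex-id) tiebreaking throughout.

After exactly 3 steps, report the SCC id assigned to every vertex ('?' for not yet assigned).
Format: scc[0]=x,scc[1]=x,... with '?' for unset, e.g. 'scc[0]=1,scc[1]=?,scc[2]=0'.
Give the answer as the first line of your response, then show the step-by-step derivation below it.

scc[0]=0,scc[1]=?,scc[2]=2,scc[3]=?,scc[4]=?,scc[5]=1

step 1: low=(low[0]=0,low[1]=?,low[2]=?,low[3]=?,low[4]=?,low[5]=?); scc=(scc[0]=0,scc[1]=?,scc[2]=?,scc[3]=?,scc[4]=?,scc[5]=?)
step 2: low=(low[0]=0,low[1]=1,low[2]=3,low[3]=2,low[4]=?,low[5]=4); scc=(scc[0]=0,scc[1]=?,scc[2]=?,scc[3]=?,scc[4]=?,scc[5]=1)
step 3: low=(low[0]=0,low[1]=1,low[2]=3,low[3]=2,low[4]=?,low[5]=4); scc=(scc[0]=0,scc[1]=?,scc[2]=2,scc[3]=?,scc[4]=?,scc[5]=1)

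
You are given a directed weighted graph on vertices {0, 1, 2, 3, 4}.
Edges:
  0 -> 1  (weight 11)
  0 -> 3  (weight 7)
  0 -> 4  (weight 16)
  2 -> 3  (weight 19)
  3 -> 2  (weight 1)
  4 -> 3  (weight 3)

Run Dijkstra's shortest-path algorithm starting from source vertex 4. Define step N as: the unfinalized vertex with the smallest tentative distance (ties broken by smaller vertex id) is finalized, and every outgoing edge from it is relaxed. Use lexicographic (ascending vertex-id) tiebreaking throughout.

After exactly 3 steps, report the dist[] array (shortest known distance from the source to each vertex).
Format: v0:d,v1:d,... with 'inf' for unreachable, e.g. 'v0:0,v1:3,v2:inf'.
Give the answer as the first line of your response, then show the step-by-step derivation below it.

v0:inf,v1:inf,v2:4,v3:3,v4:0

step 1: dist = v0:inf,v1:inf,v2:inf,v3:3,v4:0
step 2: dist = v0:inf,v1:inf,v2:4,v3:3,v4:0
step 3: dist = v0:inf,v1:inf,v2:4,v3:3,v4:0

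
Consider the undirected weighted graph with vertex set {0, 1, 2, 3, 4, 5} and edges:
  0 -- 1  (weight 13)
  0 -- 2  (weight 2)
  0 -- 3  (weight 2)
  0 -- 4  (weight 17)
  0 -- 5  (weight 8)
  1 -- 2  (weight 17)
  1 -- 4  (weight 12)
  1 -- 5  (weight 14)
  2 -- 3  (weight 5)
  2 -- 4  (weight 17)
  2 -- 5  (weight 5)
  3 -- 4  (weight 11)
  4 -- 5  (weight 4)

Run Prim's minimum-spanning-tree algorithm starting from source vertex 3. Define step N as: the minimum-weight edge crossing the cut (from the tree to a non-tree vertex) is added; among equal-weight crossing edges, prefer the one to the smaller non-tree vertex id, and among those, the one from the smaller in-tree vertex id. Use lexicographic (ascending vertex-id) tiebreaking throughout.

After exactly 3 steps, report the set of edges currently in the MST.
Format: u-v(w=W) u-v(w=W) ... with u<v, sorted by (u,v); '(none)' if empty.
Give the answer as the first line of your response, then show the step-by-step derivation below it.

0-2(w=2) 0-3(w=2) 2-5(w=5)

step 1: add edge 0-3 (w=2); MST = {0-3(w=2)}
step 2: add edge 0-2 (w=2); MST = {0-2(w=2) 0-3(w=2)}
step 3: add edge 2-5 (w=5); MST = {0-2(w=2) 0-3(w=2) 2-5(w=5)}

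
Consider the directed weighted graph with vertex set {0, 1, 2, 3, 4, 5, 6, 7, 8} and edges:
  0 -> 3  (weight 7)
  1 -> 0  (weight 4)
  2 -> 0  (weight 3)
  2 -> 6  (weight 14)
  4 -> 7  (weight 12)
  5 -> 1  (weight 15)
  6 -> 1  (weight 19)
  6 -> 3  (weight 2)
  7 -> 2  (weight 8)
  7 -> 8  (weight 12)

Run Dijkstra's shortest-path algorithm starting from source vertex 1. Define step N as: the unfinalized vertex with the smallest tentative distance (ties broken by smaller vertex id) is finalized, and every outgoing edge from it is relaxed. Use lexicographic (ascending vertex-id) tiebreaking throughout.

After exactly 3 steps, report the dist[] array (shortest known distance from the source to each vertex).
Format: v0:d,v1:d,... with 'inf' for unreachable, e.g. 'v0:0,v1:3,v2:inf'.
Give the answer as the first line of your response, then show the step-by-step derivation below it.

v0:4,v1:0,v2:inf,v3:11,v4:inf,v5:inf,v6:inf,v7:inf,v8:inf

step 1: dist = v0:4,v1:0,v2:inf,v3:inf,v4:inf,v5:inf,v6:inf,v7:inf,v8:inf
step 2: dist = v0:4,v1:0,v2:inf,v3:11,v4:inf,v5:inf,v6:inf,v7:inf,v8:inf
step 3: dist = v0:4,v1:0,v2:inf,v3:11,v4:inf,v5:inf,v6:inf,v7:inf,v8:inf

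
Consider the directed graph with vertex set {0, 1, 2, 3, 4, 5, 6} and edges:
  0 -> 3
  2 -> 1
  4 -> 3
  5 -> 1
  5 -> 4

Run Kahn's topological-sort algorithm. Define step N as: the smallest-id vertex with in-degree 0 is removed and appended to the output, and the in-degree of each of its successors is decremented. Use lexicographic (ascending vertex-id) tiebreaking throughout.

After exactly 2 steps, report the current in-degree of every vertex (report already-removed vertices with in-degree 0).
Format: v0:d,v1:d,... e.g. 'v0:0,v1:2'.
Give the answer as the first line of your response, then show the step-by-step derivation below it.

v0:0,v1:1,v2:0,v3:1,v4:1,v5:0,v6:0

step 1: output 0; order=[0]; indeg=(0,2,0,1,1,0,0)
step 2: output 2; order=[0,2]; indeg=(0,1,0,1,1,0,0)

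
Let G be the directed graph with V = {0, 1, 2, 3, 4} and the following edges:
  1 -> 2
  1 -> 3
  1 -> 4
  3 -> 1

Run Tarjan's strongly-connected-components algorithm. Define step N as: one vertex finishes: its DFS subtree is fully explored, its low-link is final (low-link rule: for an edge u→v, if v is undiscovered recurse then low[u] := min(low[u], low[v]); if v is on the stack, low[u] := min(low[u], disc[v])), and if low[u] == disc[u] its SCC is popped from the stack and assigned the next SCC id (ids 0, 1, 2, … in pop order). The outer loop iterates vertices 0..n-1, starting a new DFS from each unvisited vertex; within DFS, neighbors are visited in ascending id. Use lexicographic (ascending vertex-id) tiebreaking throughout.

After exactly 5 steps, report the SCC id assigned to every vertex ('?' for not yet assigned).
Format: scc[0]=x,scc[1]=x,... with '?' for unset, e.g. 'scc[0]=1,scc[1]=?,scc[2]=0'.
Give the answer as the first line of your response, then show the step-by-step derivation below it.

scc[0]=0,scc[1]=3,scc[2]=1,scc[3]=3,scc[4]=2

step 1: low=(low[0]=0,low[1]=?,low[2]=?,low[3]=?,low[4]=?); scc=(scc[0]=0,scc[1]=?,scc[2]=?,scc[3]=?,scc[4]=?)
step 2: low=(low[0]=0,low[1]=1,low[2]=2,low[3]=?,low[4]=?); scc=(scc[0]=0,scc[1]=?,scc[2]=1,scc[3]=?,scc[4]=?)
step 3: low=(low[0]=0,low[1]=1,low[2]=2,low[3]=1,low[4]=?); scc=(scc[0]=0,scc[1]=?,scc[2]=1,scc[3]=?,scc[4]=?)
step 4: low=(low[0]=0,low[1]=1,low[2]=2,low[3]=1,low[4]=4); scc=(scc[0]=0,scc[1]=?,scc[2]=1,scc[3]=?,scc[4]=2)
step 5: low=(low[0]=0,low[1]=1,low[2]=2,low[3]=1,low[4]=4); scc=(scc[0]=0,scc[1]=3,scc[2]=1,scc[3]=3,scc[4]=2)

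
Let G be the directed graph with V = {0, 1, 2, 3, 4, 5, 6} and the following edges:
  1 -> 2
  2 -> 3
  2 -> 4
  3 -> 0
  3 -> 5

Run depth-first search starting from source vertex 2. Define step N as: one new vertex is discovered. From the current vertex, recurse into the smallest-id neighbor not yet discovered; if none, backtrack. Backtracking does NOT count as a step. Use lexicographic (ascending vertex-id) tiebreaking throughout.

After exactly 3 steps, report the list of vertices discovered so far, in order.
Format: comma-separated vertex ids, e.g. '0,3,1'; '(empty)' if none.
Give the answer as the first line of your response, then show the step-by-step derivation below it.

2,3,0

step 1: discover 2; path=2; order=2
step 2: discover 3; path=2>3; order=2,3
step 3: discover 0; path=2>3>0; order=2,3,0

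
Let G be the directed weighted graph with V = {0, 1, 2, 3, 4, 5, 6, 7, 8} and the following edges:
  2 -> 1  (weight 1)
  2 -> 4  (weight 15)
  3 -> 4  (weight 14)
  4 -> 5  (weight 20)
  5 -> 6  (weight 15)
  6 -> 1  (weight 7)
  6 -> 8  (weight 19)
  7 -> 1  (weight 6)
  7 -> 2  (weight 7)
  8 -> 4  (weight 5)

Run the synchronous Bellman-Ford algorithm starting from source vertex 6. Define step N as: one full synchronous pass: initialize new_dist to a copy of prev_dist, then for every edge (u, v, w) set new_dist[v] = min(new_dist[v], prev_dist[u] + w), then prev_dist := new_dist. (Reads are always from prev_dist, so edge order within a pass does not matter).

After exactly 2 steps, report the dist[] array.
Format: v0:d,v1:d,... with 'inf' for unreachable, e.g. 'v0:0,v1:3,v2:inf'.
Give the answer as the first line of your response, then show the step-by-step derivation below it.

v0:inf,v1:7,v2:inf,v3:inf,v4:24,v5:inf,v6:0,v7:inf,v8:19

step 1: dist = v0:inf,v1:7,v2:inf,v3:inf,v4:inf,v5:inf,v6:0,v7:inf,v8:19
step 2: dist = v0:inf,v1:7,v2:inf,v3:inf,v4:24,v5:inf,v6:0,v7:inf,v8:19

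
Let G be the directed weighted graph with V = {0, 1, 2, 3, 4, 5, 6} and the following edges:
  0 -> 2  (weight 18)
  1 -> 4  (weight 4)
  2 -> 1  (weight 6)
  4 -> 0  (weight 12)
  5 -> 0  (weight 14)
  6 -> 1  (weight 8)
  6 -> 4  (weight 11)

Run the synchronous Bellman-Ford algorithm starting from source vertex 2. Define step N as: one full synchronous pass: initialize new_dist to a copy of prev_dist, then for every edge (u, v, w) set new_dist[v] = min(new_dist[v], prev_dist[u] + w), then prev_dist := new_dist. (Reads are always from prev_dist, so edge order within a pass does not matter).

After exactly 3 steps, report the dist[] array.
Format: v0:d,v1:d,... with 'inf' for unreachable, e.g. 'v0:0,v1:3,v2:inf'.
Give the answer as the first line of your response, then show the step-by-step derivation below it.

v0:22,v1:6,v2:0,v3:inf,v4:10,v5:inf,v6:inf

step 1: dist = v0:inf,v1:6,v2:0,v3:inf,v4:inf,v5:inf,v6:inf
step 2: dist = v0:inf,v1:6,v2:0,v3:inf,v4:10,v5:inf,v6:inf
step 3: dist = v0:22,v1:6,v2:0,v3:inf,v4:10,v5:inf,v6:inf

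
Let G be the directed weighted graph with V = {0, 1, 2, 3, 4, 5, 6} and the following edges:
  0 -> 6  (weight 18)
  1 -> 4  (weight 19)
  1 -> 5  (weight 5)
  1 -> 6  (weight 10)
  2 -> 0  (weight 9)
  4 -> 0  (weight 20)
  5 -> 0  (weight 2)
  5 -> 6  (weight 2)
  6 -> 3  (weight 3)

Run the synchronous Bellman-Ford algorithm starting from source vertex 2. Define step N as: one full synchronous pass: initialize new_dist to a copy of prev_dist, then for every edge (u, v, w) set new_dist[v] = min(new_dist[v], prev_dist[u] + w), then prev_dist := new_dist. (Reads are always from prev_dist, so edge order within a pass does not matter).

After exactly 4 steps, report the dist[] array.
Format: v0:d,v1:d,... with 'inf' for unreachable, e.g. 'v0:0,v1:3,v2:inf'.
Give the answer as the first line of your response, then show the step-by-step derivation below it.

v0:9,v1:inf,v2:0,v3:30,v4:inf,v5:inf,v6:27

step 1: dist = v0:9,v1:inf,v2:0,v3:inf,v4:inf,v5:inf,v6:inf
step 2: dist = v0:9,v1:inf,v2:0,v3:inf,v4:inf,v5:inf,v6:27
step 3: dist = v0:9,v1:inf,v2:0,v3:30,v4:inf,v5:inf,v6:27
step 4: dist = v0:9,v1:inf,v2:0,v3:30,v4:inf,v5:inf,v6:27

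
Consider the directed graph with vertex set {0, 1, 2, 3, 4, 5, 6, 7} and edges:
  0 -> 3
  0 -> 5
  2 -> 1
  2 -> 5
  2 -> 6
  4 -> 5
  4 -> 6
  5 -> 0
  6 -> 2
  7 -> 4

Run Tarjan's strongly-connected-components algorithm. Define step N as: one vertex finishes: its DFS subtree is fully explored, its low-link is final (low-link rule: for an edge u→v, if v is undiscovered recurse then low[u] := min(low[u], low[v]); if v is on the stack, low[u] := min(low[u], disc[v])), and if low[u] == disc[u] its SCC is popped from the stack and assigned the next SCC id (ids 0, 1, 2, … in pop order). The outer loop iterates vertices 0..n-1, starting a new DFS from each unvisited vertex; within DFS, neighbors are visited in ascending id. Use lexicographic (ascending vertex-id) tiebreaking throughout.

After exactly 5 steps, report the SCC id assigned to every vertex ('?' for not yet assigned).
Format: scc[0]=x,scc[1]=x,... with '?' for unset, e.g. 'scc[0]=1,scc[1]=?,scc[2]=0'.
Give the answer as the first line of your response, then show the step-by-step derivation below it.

scc[0]=1,scc[1]=2,scc[2]=?,scc[3]=0,scc[4]=?,scc[5]=1,scc[6]=?,scc[7]=?

step 1: low=(low[0]=0,low[1]=?,low[2]=?,low[3]=1,low[4]=?,low[5]=?,low[6]=?,low[7]=?); scc=(scc[0]=?,scc[1]=?,scc[2]=?,scc[3]=0,scc[4]=?,scc[5]=?,scc[6]=?,scc[7]=?)
step 2: low=(low[0]=0,low[1]=?,low[2]=?,low[3]=1,low[4]=?,low[5]=0,low[6]=?,low[7]=?); scc=(scc[0]=?,scc[1]=?,scc[2]=?,scc[3]=0,scc[4]=?,scc[5]=?,scc[6]=?,scc[7]=?)
step 3: low=(low[0]=0,low[1]=?,low[2]=?,low[3]=1,low[4]=?,low[5]=0,low[6]=?,low[7]=?); scc=(scc[0]=1,scc[1]=?,scc[2]=?,scc[3]=0,scc[4]=?,scc[5]=1,scc[6]=?,scc[7]=?)
step 4: low=(low[0]=0,low[1]=3,low[2]=?,low[3]=1,low[4]=?,low[5]=0,low[6]=?,low[7]=?); scc=(scc[0]=1,scc[1]=2,scc[2]=?,scc[3]=0,scc[4]=?,scc[5]=1,scc[6]=?,scc[7]=?)
step 5: low=(low[0]=0,low[1]=3,low[2]=4,low[3]=1,low[4]=?,low[5]=0,low[6]=4,low[7]=?); scc=(scc[0]=1,scc[1]=2,scc[2]=?,scc[3]=0,scc[4]=?,scc[5]=1,scc[6]=?,scc[7]=?)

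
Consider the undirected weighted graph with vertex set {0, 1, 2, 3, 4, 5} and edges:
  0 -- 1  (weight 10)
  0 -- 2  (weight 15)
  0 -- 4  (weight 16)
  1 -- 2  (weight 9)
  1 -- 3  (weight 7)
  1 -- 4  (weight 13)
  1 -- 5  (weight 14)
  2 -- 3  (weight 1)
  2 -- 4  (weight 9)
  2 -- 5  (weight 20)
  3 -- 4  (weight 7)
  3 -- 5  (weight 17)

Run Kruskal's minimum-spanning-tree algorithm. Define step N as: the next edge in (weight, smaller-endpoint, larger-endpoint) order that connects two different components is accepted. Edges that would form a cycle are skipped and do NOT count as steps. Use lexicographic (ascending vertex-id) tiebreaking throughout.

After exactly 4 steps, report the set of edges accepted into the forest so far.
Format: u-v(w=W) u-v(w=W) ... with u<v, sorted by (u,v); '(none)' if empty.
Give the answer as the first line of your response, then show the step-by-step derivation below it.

0-1(w=10) 1-3(w=7) 2-3(w=1) 3-4(w=7)

step 1: add edge 2-3 (w=1); MST = {2-3(w=1)}
step 2: add edge 1-3 (w=7); MST = {1-3(w=7) 2-3(w=1)}
step 3: add edge 3-4 (w=7); MST = {1-3(w=7) 2-3(w=1) 3-4(w=7)}
step 4: add edge 0-1 (w=10); MST = {0-1(w=10) 1-3(w=7) 2-3(w=1) 3-4(w=7)}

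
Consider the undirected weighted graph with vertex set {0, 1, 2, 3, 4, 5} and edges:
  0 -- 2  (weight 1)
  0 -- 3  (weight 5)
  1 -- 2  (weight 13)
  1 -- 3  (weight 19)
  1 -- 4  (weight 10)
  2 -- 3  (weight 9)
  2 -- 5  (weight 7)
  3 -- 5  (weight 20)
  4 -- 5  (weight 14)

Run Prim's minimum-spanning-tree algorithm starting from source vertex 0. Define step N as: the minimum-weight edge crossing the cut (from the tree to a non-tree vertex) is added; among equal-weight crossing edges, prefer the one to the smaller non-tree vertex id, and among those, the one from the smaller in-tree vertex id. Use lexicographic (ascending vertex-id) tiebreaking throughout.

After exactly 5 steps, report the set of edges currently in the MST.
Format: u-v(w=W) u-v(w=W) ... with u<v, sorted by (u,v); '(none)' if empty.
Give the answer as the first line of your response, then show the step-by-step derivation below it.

0-2(w=1) 0-3(w=5) 1-2(w=13) 1-4(w=10) 2-5(w=7)

step 1: add edge 0-2 (w=1); MST = {0-2(w=1)}
step 2: add edge 0-3 (w=5); MST = {0-2(w=1) 0-3(w=5)}
step 3: add edge 2-5 (w=7); MST = {0-2(w=1) 0-3(w=5) 2-5(w=7)}
step 4: add edge 1-2 (w=13); MST = {0-2(w=1) 0-3(w=5) 1-2(w=13) 2-5(w=7)}
step 5: add edge 1-4 (w=10); MST = {0-2(w=1) 0-3(w=5) 1-2(w=13) 1-4(w=10) 2-5(w=7)}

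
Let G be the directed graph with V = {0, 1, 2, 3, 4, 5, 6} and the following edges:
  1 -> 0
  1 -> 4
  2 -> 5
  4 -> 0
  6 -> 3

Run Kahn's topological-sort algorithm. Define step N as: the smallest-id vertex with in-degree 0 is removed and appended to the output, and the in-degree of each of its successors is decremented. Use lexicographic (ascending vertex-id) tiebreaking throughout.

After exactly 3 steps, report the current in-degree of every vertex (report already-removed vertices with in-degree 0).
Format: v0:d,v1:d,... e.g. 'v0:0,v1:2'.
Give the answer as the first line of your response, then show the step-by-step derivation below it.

v0:0,v1:0,v2:0,v3:1,v4:0,v5:0,v6:0

step 1: output 1; order=[1]; indeg=(1,0,0,1,0,1,0)
step 2: output 2; order=[1,2]; indeg=(1,0,0,1,0,0,0)
step 3: output 4; order=[1,2,4]; indeg=(0,0,0,1,0,0,0)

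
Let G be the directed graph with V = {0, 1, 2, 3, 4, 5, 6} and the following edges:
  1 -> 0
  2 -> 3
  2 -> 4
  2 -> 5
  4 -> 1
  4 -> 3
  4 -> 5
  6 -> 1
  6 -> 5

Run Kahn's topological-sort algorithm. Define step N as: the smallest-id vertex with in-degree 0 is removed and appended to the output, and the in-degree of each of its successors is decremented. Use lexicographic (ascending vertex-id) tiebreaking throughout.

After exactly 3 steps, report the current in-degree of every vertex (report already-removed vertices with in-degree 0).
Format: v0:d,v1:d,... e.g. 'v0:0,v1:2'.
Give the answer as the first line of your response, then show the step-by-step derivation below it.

v0:1,v1:1,v2:0,v3:0,v4:0,v5:1,v6:0

step 1: output 2; order=[2]; indeg=(1,2,0,1,0,2,0)
step 2: output 4; order=[2,4]; indeg=(1,1,0,0,0,1,0)
step 3: output 3; order=[2,4,3]; indeg=(1,1,0,0,0,1,0)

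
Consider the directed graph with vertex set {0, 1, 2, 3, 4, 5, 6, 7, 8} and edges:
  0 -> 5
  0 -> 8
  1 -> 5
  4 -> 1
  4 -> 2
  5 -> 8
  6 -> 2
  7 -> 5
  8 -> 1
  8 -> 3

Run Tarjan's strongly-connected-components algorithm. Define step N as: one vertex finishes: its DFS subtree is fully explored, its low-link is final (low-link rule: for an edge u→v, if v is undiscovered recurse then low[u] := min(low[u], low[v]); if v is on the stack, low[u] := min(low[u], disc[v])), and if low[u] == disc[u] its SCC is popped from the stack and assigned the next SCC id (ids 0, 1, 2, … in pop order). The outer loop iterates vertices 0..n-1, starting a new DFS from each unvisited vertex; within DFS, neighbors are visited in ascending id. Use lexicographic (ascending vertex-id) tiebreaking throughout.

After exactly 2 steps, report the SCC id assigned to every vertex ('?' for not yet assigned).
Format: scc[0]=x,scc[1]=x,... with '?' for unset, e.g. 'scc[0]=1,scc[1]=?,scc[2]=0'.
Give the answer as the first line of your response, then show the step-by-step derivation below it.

scc[0]=?,scc[1]=?,scc[2]=?,scc[3]=0,scc[4]=?,scc[5]=?,scc[6]=?,scc[7]=?,scc[8]=?

step 1: low=(low[0]=0,low[1]=1,low[2]=?,low[3]=?,low[4]=?,low[5]=1,low[6]=?,low[7]=?,low[8]=2); scc=(scc[0]=?,scc[1]=?,scc[2]=?,scc[3]=?,scc[4]=?,scc[5]=?,scc[6]=?,scc[7]=?,scc[8]=?)
step 2: low=(low[0]=0,low[1]=1,low[2]=?,low[3]=4,low[4]=?,low[5]=1,low[6]=?,low[7]=?,low[8]=1); scc=(scc[0]=?,scc[1]=?,scc[2]=?,scc[3]=0,scc[4]=?,scc[5]=?,scc[6]=?,scc[7]=?,scc[8]=?)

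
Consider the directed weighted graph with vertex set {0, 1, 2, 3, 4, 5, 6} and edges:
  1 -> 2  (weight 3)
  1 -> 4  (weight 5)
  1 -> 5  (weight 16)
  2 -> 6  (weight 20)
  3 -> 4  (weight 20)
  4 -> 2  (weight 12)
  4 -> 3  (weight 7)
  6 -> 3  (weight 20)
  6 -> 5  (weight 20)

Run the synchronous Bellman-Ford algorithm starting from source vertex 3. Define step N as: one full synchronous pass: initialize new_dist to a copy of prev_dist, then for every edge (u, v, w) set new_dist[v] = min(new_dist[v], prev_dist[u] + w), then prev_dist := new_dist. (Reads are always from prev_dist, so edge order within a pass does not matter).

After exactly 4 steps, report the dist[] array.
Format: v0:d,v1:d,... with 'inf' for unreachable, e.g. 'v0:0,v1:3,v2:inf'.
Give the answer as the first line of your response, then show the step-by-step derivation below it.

v0:inf,v1:inf,v2:32,v3:0,v4:20,v5:72,v6:52

step 1: dist = v0:inf,v1:inf,v2:inf,v3:0,v4:20,v5:inf,v6:inf
step 2: dist = v0:inf,v1:inf,v2:32,v3:0,v4:20,v5:inf,v6:inf
step 3: dist = v0:inf,v1:inf,v2:32,v3:0,v4:20,v5:inf,v6:52
step 4: dist = v0:inf,v1:inf,v2:32,v3:0,v4:20,v5:72,v6:52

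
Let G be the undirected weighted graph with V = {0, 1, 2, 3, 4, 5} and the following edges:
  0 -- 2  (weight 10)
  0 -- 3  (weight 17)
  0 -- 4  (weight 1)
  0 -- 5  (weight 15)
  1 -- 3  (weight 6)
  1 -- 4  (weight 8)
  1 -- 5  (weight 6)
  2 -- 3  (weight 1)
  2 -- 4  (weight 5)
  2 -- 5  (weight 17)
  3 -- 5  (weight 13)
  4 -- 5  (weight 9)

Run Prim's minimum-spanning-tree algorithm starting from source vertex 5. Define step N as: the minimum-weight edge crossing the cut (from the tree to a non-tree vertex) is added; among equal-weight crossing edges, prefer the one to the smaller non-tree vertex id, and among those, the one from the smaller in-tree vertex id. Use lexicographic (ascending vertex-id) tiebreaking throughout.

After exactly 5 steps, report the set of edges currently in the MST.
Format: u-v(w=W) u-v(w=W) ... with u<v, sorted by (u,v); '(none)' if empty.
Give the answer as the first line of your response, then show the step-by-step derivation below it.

0-4(w=1) 1-3(w=6) 1-5(w=6) 2-3(w=1) 2-4(w=5)

step 1: add edge 1-5 (w=6); MST = {1-5(w=6)}
step 2: add edge 1-3 (w=6); MST = {1-3(w=6) 1-5(w=6)}
step 3: add edge 2-3 (w=1); MST = {1-3(w=6) 1-5(w=6) 2-3(w=1)}
step 4: add edge 2-4 (w=5); MST = {1-3(w=6) 1-5(w=6) 2-3(w=1) 2-4(w=5)}
step 5: add edge 0-4 (w=1); MST = {0-4(w=1) 1-3(w=6) 1-5(w=6) 2-3(w=1) 2-4(w=5)}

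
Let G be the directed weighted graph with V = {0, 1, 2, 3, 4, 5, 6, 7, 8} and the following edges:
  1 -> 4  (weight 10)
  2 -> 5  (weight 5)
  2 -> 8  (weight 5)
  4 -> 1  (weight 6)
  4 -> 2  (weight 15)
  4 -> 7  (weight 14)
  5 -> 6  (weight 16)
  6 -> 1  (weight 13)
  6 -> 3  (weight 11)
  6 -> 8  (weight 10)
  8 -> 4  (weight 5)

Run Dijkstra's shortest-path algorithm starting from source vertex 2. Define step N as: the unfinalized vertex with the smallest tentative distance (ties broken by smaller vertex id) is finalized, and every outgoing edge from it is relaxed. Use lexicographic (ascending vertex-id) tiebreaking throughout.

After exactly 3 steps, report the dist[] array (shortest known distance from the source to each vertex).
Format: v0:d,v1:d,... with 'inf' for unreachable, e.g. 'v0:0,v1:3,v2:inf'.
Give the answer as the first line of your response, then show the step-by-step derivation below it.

v0:inf,v1:inf,v2:0,v3:inf,v4:10,v5:5,v6:21,v7:inf,v8:5

step 1: dist = v0:inf,v1:inf,v2:0,v3:inf,v4:inf,v5:5,v6:inf,v7:inf,v8:5
step 2: dist = v0:inf,v1:inf,v2:0,v3:inf,v4:inf,v5:5,v6:21,v7:inf,v8:5
step 3: dist = v0:inf,v1:inf,v2:0,v3:inf,v4:10,v5:5,v6:21,v7:inf,v8:5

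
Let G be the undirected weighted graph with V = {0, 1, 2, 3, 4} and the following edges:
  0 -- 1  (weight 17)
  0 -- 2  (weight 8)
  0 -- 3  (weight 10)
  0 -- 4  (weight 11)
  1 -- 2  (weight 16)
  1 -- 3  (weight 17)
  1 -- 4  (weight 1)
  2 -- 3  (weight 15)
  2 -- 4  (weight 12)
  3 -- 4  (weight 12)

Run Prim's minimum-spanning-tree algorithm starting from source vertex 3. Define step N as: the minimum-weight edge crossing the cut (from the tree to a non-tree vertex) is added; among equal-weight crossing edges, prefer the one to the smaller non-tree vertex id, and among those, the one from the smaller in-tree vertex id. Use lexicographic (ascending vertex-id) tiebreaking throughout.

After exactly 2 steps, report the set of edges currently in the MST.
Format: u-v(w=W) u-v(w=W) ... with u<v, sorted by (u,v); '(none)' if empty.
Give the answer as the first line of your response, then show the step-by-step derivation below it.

0-2(w=8) 0-3(w=10)

step 1: add edge 0-3 (w=10); MST = {0-3(w=10)}
step 2: add edge 0-2 (w=8); MST = {0-2(w=8) 0-3(w=10)}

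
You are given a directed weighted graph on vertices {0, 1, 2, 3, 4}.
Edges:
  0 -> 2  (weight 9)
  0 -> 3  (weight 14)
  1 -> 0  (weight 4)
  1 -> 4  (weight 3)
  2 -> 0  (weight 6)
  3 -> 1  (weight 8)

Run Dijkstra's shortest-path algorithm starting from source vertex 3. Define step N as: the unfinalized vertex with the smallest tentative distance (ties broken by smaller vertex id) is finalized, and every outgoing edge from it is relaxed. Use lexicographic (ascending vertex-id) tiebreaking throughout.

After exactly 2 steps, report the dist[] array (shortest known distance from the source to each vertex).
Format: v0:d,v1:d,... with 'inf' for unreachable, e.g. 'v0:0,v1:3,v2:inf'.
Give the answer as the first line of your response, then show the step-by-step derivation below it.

v0:12,v1:8,v2:inf,v3:0,v4:11

step 1: dist = v0:inf,v1:8,v2:inf,v3:0,v4:inf
step 2: dist = v0:12,v1:8,v2:inf,v3:0,v4:11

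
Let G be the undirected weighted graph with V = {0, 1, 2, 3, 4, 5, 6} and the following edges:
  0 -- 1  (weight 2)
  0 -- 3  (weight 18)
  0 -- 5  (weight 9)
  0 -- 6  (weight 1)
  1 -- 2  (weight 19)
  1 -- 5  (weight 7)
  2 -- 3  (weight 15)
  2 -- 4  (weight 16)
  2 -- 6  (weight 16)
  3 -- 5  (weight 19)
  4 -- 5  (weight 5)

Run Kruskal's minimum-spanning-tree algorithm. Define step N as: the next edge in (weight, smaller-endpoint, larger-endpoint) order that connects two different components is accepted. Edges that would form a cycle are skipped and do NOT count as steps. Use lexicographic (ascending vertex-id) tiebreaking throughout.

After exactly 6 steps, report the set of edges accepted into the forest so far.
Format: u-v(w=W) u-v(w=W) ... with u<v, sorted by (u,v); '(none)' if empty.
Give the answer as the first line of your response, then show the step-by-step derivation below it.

0-1(w=2) 0-6(w=1) 1-5(w=7) 2-3(w=15) 2-4(w=16) 4-5(w=5)

step 1: add edge 0-6 (w=1); MST = {0-6(w=1)}
step 2: add edge 0-1 (w=2); MST = {0-1(w=2) 0-6(w=1)}
step 3: add edge 4-5 (w=5); MST = {0-1(w=2) 0-6(w=1) 4-5(w=5)}
step 4: add edge 1-5 (w=7); MST = {0-1(w=2) 0-6(w=1) 1-5(w=7) 4-5(w=5)}
step 5: add edge 2-3 (w=15); MST = {0-1(w=2) 0-6(w=1) 1-5(w=7) 2-3(w=15) 4-5(w=5)}
step 6: add edge 2-4 (w=16); MST = {0-1(w=2) 0-6(w=1) 1-5(w=7) 2-3(w=15) 2-4(w=16) 4-5(w=5)}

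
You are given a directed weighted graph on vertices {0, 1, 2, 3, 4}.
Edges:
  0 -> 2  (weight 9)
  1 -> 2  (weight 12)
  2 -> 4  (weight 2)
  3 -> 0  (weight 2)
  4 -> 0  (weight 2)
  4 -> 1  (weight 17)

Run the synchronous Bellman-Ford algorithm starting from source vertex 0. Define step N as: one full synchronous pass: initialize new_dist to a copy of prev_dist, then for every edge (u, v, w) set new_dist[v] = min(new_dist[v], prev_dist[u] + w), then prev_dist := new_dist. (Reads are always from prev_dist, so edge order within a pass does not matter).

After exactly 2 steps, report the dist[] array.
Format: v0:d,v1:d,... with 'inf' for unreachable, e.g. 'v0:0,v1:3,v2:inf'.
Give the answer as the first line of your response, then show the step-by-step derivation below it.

v0:0,v1:inf,v2:9,v3:inf,v4:11

step 1: dist = v0:0,v1:inf,v2:9,v3:inf,v4:inf
step 2: dist = v0:0,v1:inf,v2:9,v3:inf,v4:11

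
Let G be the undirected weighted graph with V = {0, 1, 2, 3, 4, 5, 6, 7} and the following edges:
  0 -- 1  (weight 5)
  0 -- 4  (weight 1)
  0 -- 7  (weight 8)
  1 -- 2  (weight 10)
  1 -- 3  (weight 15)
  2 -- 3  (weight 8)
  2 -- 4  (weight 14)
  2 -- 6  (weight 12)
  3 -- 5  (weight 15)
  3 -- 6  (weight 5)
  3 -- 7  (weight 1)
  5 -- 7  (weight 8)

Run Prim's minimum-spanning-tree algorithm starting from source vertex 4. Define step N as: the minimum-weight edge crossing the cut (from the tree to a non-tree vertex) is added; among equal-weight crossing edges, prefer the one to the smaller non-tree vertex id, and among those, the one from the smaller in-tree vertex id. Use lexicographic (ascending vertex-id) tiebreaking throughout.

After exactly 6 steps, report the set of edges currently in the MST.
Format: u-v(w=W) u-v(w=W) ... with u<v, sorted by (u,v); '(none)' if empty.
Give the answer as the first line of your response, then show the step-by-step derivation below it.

0-1(w=5) 0-4(w=1) 0-7(w=8) 2-3(w=8) 3-6(w=5) 3-7(w=1)

step 1: add edge 0-4 (w=1); MST = {0-4(w=1)}
step 2: add edge 0-1 (w=5); MST = {0-1(w=5) 0-4(w=1)}
step 3: add edge 0-7 (w=8); MST = {0-1(w=5) 0-4(w=1) 0-7(w=8)}
step 4: add edge 3-7 (w=1); MST = {0-1(w=5) 0-4(w=1) 0-7(w=8) 3-7(w=1)}
step 5: add edge 3-6 (w=5); MST = {0-1(w=5) 0-4(w=1) 0-7(w=8) 3-6(w=5) 3-7(w=1)}
step 6: add edge 2-3 (w=8); MST = {0-1(w=5) 0-4(w=1) 0-7(w=8) 2-3(w=8) 3-6(w=5) 3-7(w=1)}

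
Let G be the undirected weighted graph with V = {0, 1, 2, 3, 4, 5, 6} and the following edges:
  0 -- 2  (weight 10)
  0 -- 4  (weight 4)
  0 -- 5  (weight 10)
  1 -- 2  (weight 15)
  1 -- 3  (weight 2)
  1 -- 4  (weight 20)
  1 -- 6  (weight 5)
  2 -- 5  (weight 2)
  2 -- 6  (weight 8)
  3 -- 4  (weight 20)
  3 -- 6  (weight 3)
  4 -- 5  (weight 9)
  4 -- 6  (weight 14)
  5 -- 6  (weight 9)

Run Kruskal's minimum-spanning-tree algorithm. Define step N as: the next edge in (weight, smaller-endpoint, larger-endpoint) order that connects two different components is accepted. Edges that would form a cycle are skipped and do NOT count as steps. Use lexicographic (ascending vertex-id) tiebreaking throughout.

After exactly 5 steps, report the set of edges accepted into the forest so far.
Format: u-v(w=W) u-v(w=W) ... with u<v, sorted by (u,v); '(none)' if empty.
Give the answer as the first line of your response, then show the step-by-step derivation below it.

0-4(w=4) 1-3(w=2) 2-5(w=2) 2-6(w=8) 3-6(w=3)

step 1: add edge 1-3 (w=2); MST = {1-3(w=2)}
step 2: add edge 2-5 (w=2); MST = {1-3(w=2) 2-5(w=2)}
step 3: add edge 3-6 (w=3); MST = {1-3(w=2) 2-5(w=2) 3-6(w=3)}
step 4: add edge 0-4 (w=4); MST = {0-4(w=4) 1-3(w=2) 2-5(w=2) 3-6(w=3)}
step 5: add edge 2-6 (w=8); MST = {0-4(w=4) 1-3(w=2) 2-5(w=2) 2-6(w=8) 3-6(w=3)}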